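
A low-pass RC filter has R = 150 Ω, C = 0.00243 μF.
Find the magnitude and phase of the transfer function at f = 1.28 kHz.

Step 1 — Angular frequency: ω = 2π·1280 = 8042 rad/s.
Step 2 — Transfer function: H(jω) = 1/(1 + jωRC).
Step 3 — Denominator: 1 + jωRC = 1 + j·8042·150·2.43e-09 = 1 + j0.002931.
Step 4 — H = 1 - j0.002931.
Step 5 — Magnitude: |H| = 1 (-0.0 dB); phase: φ = -0.2°.

|H| = 1 (-0.0 dB), φ = -0.2°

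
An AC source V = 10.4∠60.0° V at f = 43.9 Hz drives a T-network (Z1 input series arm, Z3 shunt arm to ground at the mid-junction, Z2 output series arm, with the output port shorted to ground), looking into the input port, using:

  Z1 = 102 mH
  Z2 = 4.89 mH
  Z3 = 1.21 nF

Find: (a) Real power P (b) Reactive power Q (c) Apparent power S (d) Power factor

Step 1 — Angular frequency: ω = 2π·f = 2π·43.9 = 275.8 rad/s.
Step 2 — Component impedances:
  Z1: Z = jωL = j·275.8·0.102 = 0 + j28.13 Ω
  Z2: Z = jωL = j·275.8·0.00489 = 0 + j1.349 Ω
  Z3: Z = 1/(jωC) = -j/(ω·C) = 0 - j2.996e+06 Ω
Step 3 — With the output port shorted to ground, the output series arm Z2 runs from the junction to ground; the shunt arm Z3 also runs from the junction to ground. They appear in parallel: Z3 || Z2 = 0 + j1.349 Ω.
Step 4 — Series with input arm Z1: Z_in = Z1 + (Z3 || Z2) = 0 + j29.48 Ω = 29.48∠90.0° Ω.
Step 5 — Source phasor: V = 10.4∠60.0° V = 5.2 + j9.007 V.
Step 6 — Current: I = V / Z = 0.3055 - j0.1764 A = 0.3527∠-30.0° A.
Step 7 — Complex power: S = V·I* = 0 + j3.668 VA.
Step 8 — Real power: P = Re(S) = 0 W.
Step 9 — Reactive power: Q = Im(S) = 3.668 VAR.
Step 10 — Apparent power: |S| = 3.668 VA.
Step 11 — Power factor: PF = P/|S| = 0 (lagging).

(a) P = 0 W  (b) Q = 3.668 VAR  (c) S = 3.668 VA  (d) PF = 0 (lagging)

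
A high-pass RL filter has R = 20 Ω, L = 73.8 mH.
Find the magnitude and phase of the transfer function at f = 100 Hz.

Step 1 — Angular frequency: ω = 2π·100 = 628.3 rad/s.
Step 2 — Transfer function: H(jω) = jωL/(R + jωL).
Step 3 — Numerator jωL = j·46.37; denominator R + jωL = 20 + j46.37.
Step 4 — H = 0.8431 + j0.3637.
Step 5 — Magnitude: |H| = 0.9182 (-0.7 dB); phase: φ = 23.3°.

|H| = 0.9182 (-0.7 dB), φ = 23.3°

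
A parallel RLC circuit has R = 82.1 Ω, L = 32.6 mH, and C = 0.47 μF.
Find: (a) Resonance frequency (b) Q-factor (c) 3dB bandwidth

Step 1 — Resonance: ω₀ = 1/√(LC) = 1/√(0.0326·4.7e-07) = 8079 rad/s.
Step 2 — f₀ = ω₀/(2π) = 1286 Hz.
Step 3 — Parallel Q: Q = R/(ω₀L) = 82.1/(8079·0.0326) = 0.3117.
Step 4 — Bandwidth: Δω = ω₀/Q = 2.592e+04 rad/s; BW = Δω/(2π) = 4125 Hz.

(a) f₀ = 1286 Hz  (b) Q = 0.3117  (c) BW = 4125 Hz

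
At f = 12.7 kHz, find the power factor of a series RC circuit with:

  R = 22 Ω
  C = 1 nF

Step 1 — Angular frequency: ω = 2π·f = 2π·1.27e+04 = 7.98e+04 rad/s.
Step 2 — Component impedances:
  R: Z = R = 22 Ω
  C: Z = 1/(jωC) = -j/(ω·C) = 0 - j1.253e+04 Ω
Step 3 — Series combination: Z_total = R + C = 22 - j1.253e+04 Ω = 1.253e+04∠-89.9° Ω.
Step 4 — Power factor: PF = cos(φ) = Re(Z)/|Z| = 22/1.253e+04 = 0.001756.
Step 5 — Type: Im(Z) = -1.253e+04 ⇒ leading (phase φ = -89.9°).

PF = 0.001756 (leading, φ = -89.9°)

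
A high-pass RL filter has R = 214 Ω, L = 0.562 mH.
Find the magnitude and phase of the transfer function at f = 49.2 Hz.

Step 1 — Angular frequency: ω = 2π·49.2 = 309.1 rad/s.
Step 2 — Transfer function: H(jω) = jωL/(R + jωL).
Step 3 — Numerator jωL = j·0.1737; denominator R + jωL = 214 + j0.1737.
Step 4 — H = 6.591e-07 + j0.0008118.
Step 5 — Magnitude: |H| = 0.0008118 (-61.8 dB); phase: φ = 90.0°.

|H| = 0.0008118 (-61.8 dB), φ = 90.0°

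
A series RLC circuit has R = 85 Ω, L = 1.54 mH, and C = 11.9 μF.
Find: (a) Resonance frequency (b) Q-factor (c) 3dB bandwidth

Step 1 — Resonance: ω₀ = 1/√(LC) = 1/√(0.00154·1.19e-05) = 7387 rad/s.
Step 2 — f₀ = ω₀/(2π) = 1176 Hz.
Step 3 — Series Q: Q = ω₀L/R = 7387·0.00154/85 = 0.1338.
Step 4 — Bandwidth: Δω = ω₀/Q = 5.519e+04 rad/s; BW = Δω/(2π) = 8785 Hz.

(a) f₀ = 1176 Hz  (b) Q = 0.1338  (c) BW = 8785 Hz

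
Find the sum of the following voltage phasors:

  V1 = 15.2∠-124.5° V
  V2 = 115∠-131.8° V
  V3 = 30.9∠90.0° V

Step 1 — Convert each phasor to rectangular form:
  V1 = 15.2·(cos(-124.5°) + j·sin(-124.5°)) = -8.609 - j12.53 V
  V2 = 115·(cos(-131.8°) + j·sin(-131.8°)) = -76.65 - j85.73 V
  V3 = 30.9·(cos(90.0°) + j·sin(90.0°)) = 0 + j30.9 V
Step 2 — Sum components: V_total = -85.26 - j67.36 V.
Step 3 — Convert to polar: |V_total| = 108.7 V, ∠V_total = -141.7°.

V_total = 108.7∠-141.7° V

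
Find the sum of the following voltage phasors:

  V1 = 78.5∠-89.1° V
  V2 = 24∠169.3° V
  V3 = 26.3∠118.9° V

Step 1 — Convert each phasor to rectangular form:
  V1 = 78.5·(cos(-89.1°) + j·sin(-89.1°)) = 1.233 - j78.49 V
  V2 = 24·(cos(169.3°) + j·sin(169.3°)) = -23.58 + j4.456 V
  V3 = 26.3·(cos(118.9°) + j·sin(118.9°)) = -12.71 + j23.02 V
Step 2 — Sum components: V_total = -35.06 - j51.01 V.
Step 3 — Convert to polar: |V_total| = 61.9 V, ∠V_total = -124.5°.

V_total = 61.9∠-124.5° V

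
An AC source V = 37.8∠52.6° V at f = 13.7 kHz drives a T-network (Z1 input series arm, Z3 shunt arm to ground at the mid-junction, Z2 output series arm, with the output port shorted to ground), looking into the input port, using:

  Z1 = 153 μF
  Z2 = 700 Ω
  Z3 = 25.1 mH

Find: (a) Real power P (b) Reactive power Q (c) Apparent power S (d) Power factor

Step 1 — Angular frequency: ω = 2π·f = 2π·1.37e+04 = 8.608e+04 rad/s.
Step 2 — Component impedances:
  Z1: Z = 1/(jωC) = -j/(ω·C) = 0 - j0.07593 Ω
  Z2: Z = R = 700 Ω
  Z3: Z = jωL = j·8.608e+04·0.0251 = 0 + j2161 Ω
Step 3 — With the output port shorted to ground, the output series arm Z2 runs from the junction to ground; the shunt arm Z3 also runs from the junction to ground. They appear in parallel: Z3 || Z2 = 633.5 + j205.2 Ω.
Step 4 — Series with input arm Z1: Z_in = Z1 + (Z3 || Z2) = 633.5 + j205.2 Ω = 665.9∠17.9° Ω.
Step 5 — Source phasor: V = 37.8∠52.6° V = 22.96 + j30.03 V.
Step 6 — Current: I = V / Z = 0.04669 + j0.03228 A = 0.05677∠34.7° A.
Step 7 — Complex power: S = V·I* = 2.041 + j0.6611 VA.
Step 8 — Real power: P = Re(S) = 2.041 W.
Step 9 — Reactive power: Q = Im(S) = 0.6611 VAR.
Step 10 — Apparent power: |S| = 2.146 VA.
Step 11 — Power factor: PF = P/|S| = 0.9514 (lagging).

(a) P = 2.041 W  (b) Q = 0.6611 VAR  (c) S = 2.146 VA  (d) PF = 0.9514 (lagging)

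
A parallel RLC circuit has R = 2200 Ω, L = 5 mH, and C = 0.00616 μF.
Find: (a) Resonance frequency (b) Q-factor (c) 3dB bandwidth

Step 1 — Resonance: ω₀ = 1/√(LC) = 1/√(0.005·6.16e-09) = 1.802e+05 rad/s.
Step 2 — f₀ = ω₀/(2π) = 2.868e+04 Hz.
Step 3 — Parallel Q: Q = R/(ω₀L) = 2200/(1.802e+05·0.005) = 2.442.
Step 4 — Bandwidth: Δω = ω₀/Q = 7.379e+04 rad/s; BW = Δω/(2π) = 1.174e+04 Hz.

(a) f₀ = 2.868e+04 Hz  (b) Q = 2.442  (c) BW = 1.174e+04 Hz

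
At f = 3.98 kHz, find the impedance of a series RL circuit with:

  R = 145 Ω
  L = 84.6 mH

Step 1 — Angular frequency: ω = 2π·f = 2π·3980 = 2.501e+04 rad/s.
Step 2 — Component impedances:
  R: Z = R = 145 Ω
  L: Z = jωL = j·2.501e+04·0.0846 = 0 + j2116 Ω
Step 3 — Series combination: Z_total = R + L = 145 + j2116 Ω = 2121∠86.1° Ω.

Z = 145 + j2116 Ω = 2121∠86.1° Ω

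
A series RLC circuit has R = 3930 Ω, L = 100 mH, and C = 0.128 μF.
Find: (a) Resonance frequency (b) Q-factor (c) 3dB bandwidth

Step 1 — Resonance: ω₀ = 1/√(LC) = 1/√(0.1·1.28e-07) = 8839 rad/s.
Step 2 — f₀ = ω₀/(2π) = 1407 Hz.
Step 3 — Series Q: Q = ω₀L/R = 8839·0.1/3930 = 0.2249.
Step 4 — Bandwidth: Δω = ω₀/Q = 3.93e+04 rad/s; BW = Δω/(2π) = 6255 Hz.

(a) f₀ = 1407 Hz  (b) Q = 0.2249  (c) BW = 6255 Hz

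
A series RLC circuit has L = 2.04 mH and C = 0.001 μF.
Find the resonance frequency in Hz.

Step 1 — Resonance condition Im(Z)=0 gives ω₀ = 1/√(LC).
Step 2 — ω₀ = 1/√(0.00204·1e-09) = 7.001e+05 rad/s.
Step 3 — f₀ = ω₀/(2π) = 1.114e+05 Hz.

f₀ = 1.114e+05 Hz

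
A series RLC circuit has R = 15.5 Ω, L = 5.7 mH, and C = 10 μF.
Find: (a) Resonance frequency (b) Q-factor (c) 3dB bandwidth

Step 1 — Resonance condition Im(Z)=0 gives ω₀ = 1/√(LC).
Step 2 — ω₀ = 1/√(0.0057·1e-05) = 4189 rad/s.
Step 3 — f₀ = ω₀/(2π) = 666.6 Hz.
Step 4 — Series Q: Q = ω₀L/R = 4189·0.0057/15.5 = 1.54.
Step 5 — 3dB bandwidth: Δω = ω₀/Q = 2719 rad/s; BW = Δω/(2π) = 432.8 Hz.

(a) f₀ = 666.6 Hz  (b) Q = 1.54  (c) BW = 432.8 Hz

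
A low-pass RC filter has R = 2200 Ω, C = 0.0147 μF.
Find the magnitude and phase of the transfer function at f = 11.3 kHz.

Step 1 — Angular frequency: ω = 2π·1.13e+04 = 7.1e+04 rad/s.
Step 2 — Transfer function: H(jω) = 1/(1 + jωRC).
Step 3 — Denominator: 1 + jωRC = 1 + j·7.1e+04·2200·1.47e-08 = 1 + j2.296.
Step 4 — H = 0.1594 - j0.3661.
Step 5 — Magnitude: |H| = 0.3993 (-8.0 dB); phase: φ = -66.5°.

|H| = 0.3993 (-8.0 dB), φ = -66.5°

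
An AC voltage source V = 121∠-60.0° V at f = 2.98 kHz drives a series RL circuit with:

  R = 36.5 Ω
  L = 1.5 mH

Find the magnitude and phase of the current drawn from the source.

Step 1 — Angular frequency: ω = 2π·f = 2π·2980 = 1.872e+04 rad/s.
Step 2 — Component impedances:
  R: Z = R = 36.5 Ω
  L: Z = jωL = j·1.872e+04·0.0015 = 0 + j28.09 Ω
Step 3 — Series combination: Z_total = R + L = 36.5 + j28.09 Ω = 46.06∠37.6° Ω.
Step 4 — Source phasor: V = 121∠-60.0° V = 60.5 - j104.8 V.
Step 5 — Ohm's law: I = V / Z_total = (60.5 - j104.8) / (36.5 + j28.09) = -0.3464 - j2.604 A.
Step 6 — Convert to polar: |I| = 2.627 A, ∠I = -97.6°.

I = 2.627∠-97.6° A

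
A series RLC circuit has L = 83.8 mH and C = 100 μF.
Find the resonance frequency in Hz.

Step 1 — Resonance condition Im(Z)=0 gives ω₀ = 1/√(LC).
Step 2 — ω₀ = 1/√(0.0838·0.0001) = 345.4 rad/s.
Step 3 — f₀ = ω₀/(2π) = 54.98 Hz.

f₀ = 54.98 Hz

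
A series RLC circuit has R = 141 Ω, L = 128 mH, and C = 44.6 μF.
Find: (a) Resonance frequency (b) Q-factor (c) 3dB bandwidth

Step 1 — Resonance: ω₀ = 1/√(LC) = 1/√(0.128·4.46e-05) = 418.5 rad/s.
Step 2 — f₀ = ω₀/(2π) = 66.61 Hz.
Step 3 — Series Q: Q = ω₀L/R = 418.5·0.128/141 = 0.3799.
Step 4 — Bandwidth: Δω = ω₀/Q = 1102 rad/s; BW = Δω/(2π) = 175.3 Hz.

(a) f₀ = 66.61 Hz  (b) Q = 0.3799  (c) BW = 175.3 Hz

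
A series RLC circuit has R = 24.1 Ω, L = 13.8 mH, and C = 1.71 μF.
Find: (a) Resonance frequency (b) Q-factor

Step 1 — Resonance condition Im(Z)=0 gives ω₀ = 1/√(LC).
Step 2 — ω₀ = 1/√(0.0138·1.71e-06) = 6510 rad/s.
Step 3 — f₀ = ω₀/(2π) = 1036 Hz.
Step 4 — Series Q: Q = ω₀L/R = 6510·0.0138/24.1 = 3.728.

(a) f₀ = 1036 Hz  (b) Q = 3.728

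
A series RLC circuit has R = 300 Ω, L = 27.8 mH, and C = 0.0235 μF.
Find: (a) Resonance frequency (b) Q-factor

Step 1 — Resonance condition Im(Z)=0 gives ω₀ = 1/√(LC).
Step 2 — ω₀ = 1/√(0.0278·2.35e-08) = 3.912e+04 rad/s.
Step 3 — f₀ = ω₀/(2π) = 6227 Hz.
Step 4 — Series Q: Q = ω₀L/R = 3.912e+04·0.0278/300 = 3.625.

(a) f₀ = 6227 Hz  (b) Q = 3.625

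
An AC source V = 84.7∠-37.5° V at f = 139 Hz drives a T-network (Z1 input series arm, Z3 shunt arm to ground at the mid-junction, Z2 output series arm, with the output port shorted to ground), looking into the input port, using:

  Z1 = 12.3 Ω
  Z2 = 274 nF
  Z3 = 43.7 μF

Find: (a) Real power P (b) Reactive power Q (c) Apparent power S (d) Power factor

Step 1 — Angular frequency: ω = 2π·f = 2π·139 = 873.4 rad/s.
Step 2 — Component impedances:
  Z1: Z = R = 12.3 Ω
  Z2: Z = 1/(jωC) = -j/(ω·C) = 0 - j4179 Ω
  Z3: Z = 1/(jωC) = -j/(ω·C) = 0 - j26.2 Ω
Step 3 — With the output port shorted to ground, the output series arm Z2 runs from the junction to ground; the shunt arm Z3 also runs from the junction to ground. They appear in parallel: Z3 || Z2 = 0 - j26.04 Ω.
Step 4 — Series with input arm Z1: Z_in = Z1 + (Z3 || Z2) = 12.3 - j26.04 Ω = 28.8∠-64.7° Ω.
Step 5 — Source phasor: V = 84.7∠-37.5° V = 67.2 - j51.56 V.
Step 6 — Current: I = V / Z = 2.616 + j1.345 A = 2.941∠27.2° A.
Step 7 — Complex power: S = V·I* = 106.4 - j225.3 VA.
Step 8 — Real power: P = Re(S) = 106.4 W.
Step 9 — Reactive power: Q = Im(S) = -225.3 VAR.
Step 10 — Apparent power: |S| = 249.1 VA.
Step 11 — Power factor: PF = P/|S| = 0.4271 (leading).

(a) P = 106.4 W  (b) Q = -225.3 VAR  (c) S = 249.1 VA  (d) PF = 0.4271 (leading)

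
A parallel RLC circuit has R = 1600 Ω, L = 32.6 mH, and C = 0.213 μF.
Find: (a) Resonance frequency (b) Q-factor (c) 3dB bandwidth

Step 1 — Resonance: ω₀ = 1/√(LC) = 1/√(0.0326·2.13e-07) = 1.2e+04 rad/s.
Step 2 — f₀ = ω₀/(2π) = 1910 Hz.
Step 3 — Parallel Q: Q = R/(ω₀L) = 1600/(1.2e+04·0.0326) = 4.09.
Step 4 — Bandwidth: Δω = ω₀/Q = 2934 rad/s; BW = Δω/(2π) = 467 Hz.

(a) f₀ = 1910 Hz  (b) Q = 4.09  (c) BW = 467 Hz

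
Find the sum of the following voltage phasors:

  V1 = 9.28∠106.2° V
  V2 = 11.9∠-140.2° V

Step 1 — Convert each phasor to rectangular form:
  V1 = 9.28·(cos(106.2°) + j·sin(106.2°)) = -2.589 + j8.912 V
  V2 = 11.9·(cos(-140.2°) + j·sin(-140.2°)) = -9.143 - j7.617 V
Step 2 — Sum components: V_total = -11.73 + j1.294 V.
Step 3 — Convert to polar: |V_total| = 11.8 V, ∠V_total = 173.7°.

V_total = 11.8∠173.7° V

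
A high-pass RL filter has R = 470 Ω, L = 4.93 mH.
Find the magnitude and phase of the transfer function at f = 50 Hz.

Step 1 — Angular frequency: ω = 2π·50 = 314.2 rad/s.
Step 2 — Transfer function: H(jω) = jωL/(R + jωL).
Step 3 — Numerator jωL = j·1.549; denominator R + jωL = 470 + j1.549.
Step 4 — H = 1.086e-05 + j0.003295.
Step 5 — Magnitude: |H| = 0.003295 (-49.6 dB); phase: φ = 89.8°.

|H| = 0.003295 (-49.6 dB), φ = 89.8°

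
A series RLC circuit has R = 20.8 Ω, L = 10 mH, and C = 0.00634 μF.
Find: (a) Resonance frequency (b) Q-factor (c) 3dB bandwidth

Step 1 — Resonance condition Im(Z)=0 gives ω₀ = 1/√(LC).
Step 2 — ω₀ = 1/√(0.01·6.34e-09) = 1.256e+05 rad/s.
Step 3 — f₀ = ω₀/(2π) = 1.999e+04 Hz.
Step 4 — Series Q: Q = ω₀L/R = 1.256e+05·0.01/20.8 = 60.38.
Step 5 — 3dB bandwidth: Δω = ω₀/Q = 2080 rad/s; BW = Δω/(2π) = 331 Hz.

(a) f₀ = 1.999e+04 Hz  (b) Q = 60.38  (c) BW = 331 Hz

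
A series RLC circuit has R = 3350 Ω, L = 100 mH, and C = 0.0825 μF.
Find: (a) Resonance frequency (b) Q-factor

Step 1 — Resonance condition Im(Z)=0 gives ω₀ = 1/√(LC).
Step 2 — ω₀ = 1/√(0.1·8.25e-08) = 1.101e+04 rad/s.
Step 3 — f₀ = ω₀/(2π) = 1752 Hz.
Step 4 — Series Q: Q = ω₀L/R = 1.101e+04·0.1/3350 = 0.3286.

(a) f₀ = 1752 Hz  (b) Q = 0.3286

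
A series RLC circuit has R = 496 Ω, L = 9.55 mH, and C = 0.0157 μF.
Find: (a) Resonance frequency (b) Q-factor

Step 1 — Resonance condition Im(Z)=0 gives ω₀ = 1/√(LC).
Step 2 — ω₀ = 1/√(0.00955·1.57e-08) = 8.167e+04 rad/s.
Step 3 — f₀ = ω₀/(2π) = 1.3e+04 Hz.
Step 4 — Series Q: Q = ω₀L/R = 8.167e+04·0.00955/496 = 1.572.

(a) f₀ = 1.3e+04 Hz  (b) Q = 1.572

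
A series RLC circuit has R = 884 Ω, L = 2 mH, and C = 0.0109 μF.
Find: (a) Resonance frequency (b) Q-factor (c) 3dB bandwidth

Step 1 — Resonance: ω₀ = 1/√(LC) = 1/√(0.002·1.09e-08) = 2.142e+05 rad/s.
Step 2 — f₀ = ω₀/(2π) = 3.409e+04 Hz.
Step 3 — Series Q: Q = ω₀L/R = 2.142e+05·0.002/884 = 0.4846.
Step 4 — Bandwidth: Δω = ω₀/Q = 4.42e+05 rad/s; BW = Δω/(2π) = 7.035e+04 Hz.

(a) f₀ = 3.409e+04 Hz  (b) Q = 0.4846  (c) BW = 7.035e+04 Hz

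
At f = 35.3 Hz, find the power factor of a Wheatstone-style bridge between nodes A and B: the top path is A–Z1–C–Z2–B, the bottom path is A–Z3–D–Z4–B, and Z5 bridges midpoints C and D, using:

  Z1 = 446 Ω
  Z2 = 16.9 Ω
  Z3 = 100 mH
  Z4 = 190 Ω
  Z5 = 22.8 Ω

Step 1 — Angular frequency: ω = 2π·f = 2π·35.3 = 221.8 rad/s.
Step 2 — Component impedances:
  Z1: Z = R = 446 Ω
  Z2: Z = R = 16.9 Ω
  Z3: Z = jωL = j·221.8·0.1 = 0 + j22.18 Ω
  Z4: Z = R = 190 Ω
  Z5: Z = R = 22.8 Ω
Step 3 — Bridge requires nodal analysis (the Z5 bridge couples midpoints C and D, so the two paths cannot be reduced to a simple series/parallel combination). Setting node B to ground and injecting 1 A at node A, the 3-node admittance system at A, C, D solves to V_A = Z_AB = 33.04 + j20.38 Ω = 38.82∠31.7° Ω.
Step 4 — Power factor: PF = cos(φ) = Re(Z)/|Z| = 33.045/38.822 = 0.8512.
Step 5 — Type: Im(Z) = 20.38 ⇒ lagging (phase φ = 31.7°).

PF = 0.8512 (lagging, φ = 31.7°)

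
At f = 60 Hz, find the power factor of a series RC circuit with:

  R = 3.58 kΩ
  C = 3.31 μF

Step 1 — Angular frequency: ω = 2π·f = 2π·60 = 377 rad/s.
Step 2 — Component impedances:
  R: Z = R = 3580 Ω
  C: Z = 1/(jωC) = -j/(ω·C) = 0 - j801.4 Ω
Step 3 — Series combination: Z_total = R + C = 3580 - j801.4 Ω = 3669∠-12.6° Ω.
Step 4 — Power factor: PF = cos(φ) = Re(Z)/|Z| = 3580/3668.6 = 0.9758.
Step 5 — Type: Im(Z) = -801.4 ⇒ leading (phase φ = -12.6°).

PF = 0.9758 (leading, φ = -12.6°)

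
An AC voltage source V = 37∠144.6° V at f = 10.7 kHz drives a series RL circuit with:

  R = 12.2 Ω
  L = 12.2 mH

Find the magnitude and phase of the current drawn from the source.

Step 1 — Angular frequency: ω = 2π·f = 2π·1.07e+04 = 6.723e+04 rad/s.
Step 2 — Component impedances:
  R: Z = R = 12.2 Ω
  L: Z = jωL = j·6.723e+04·0.0122 = 0 + j820.2 Ω
Step 3 — Series combination: Z_total = R + L = 12.2 + j820.2 Ω = 820.3∠89.1° Ω.
Step 4 — Source phasor: V = 37∠144.6° V = -30.16 + j21.43 V.
Step 5 — Ohm's law: I = V / Z_total = (-30.16 + j21.43) / (12.2 + j820.2) = 0.02558 + j0.03715 A.
Step 6 — Convert to polar: |I| = 0.04511 A, ∠I = 55.5°.

I = 0.04511∠55.5° A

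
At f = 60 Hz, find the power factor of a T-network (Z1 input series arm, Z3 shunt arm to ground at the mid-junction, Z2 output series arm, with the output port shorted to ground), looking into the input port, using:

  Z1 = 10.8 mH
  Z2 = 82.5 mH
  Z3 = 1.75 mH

Step 1 — Angular frequency: ω = 2π·f = 2π·60 = 377 rad/s.
Step 2 — Component impedances:
  Z1: Z = jωL = j·377·0.0108 = 0 + j4.072 Ω
  Z2: Z = jωL = j·377·0.0825 = 0 + j31.1 Ω
  Z3: Z = jωL = j·377·0.00175 = 0 + j0.6597 Ω
Step 3 — With the output port shorted to ground, the output series arm Z2 runs from the junction to ground; the shunt arm Z3 also runs from the junction to ground. They appear in parallel: Z3 || Z2 = 0 + j0.646 Ω.
Step 4 — Series with input arm Z1: Z_in = Z1 + (Z3 || Z2) = 0 + j4.718 Ω = 4.718∠90.0° Ω.
Step 5 — Power factor: PF = cos(φ) = Re(Z)/|Z| = 0/4.718 = 0.
Step 6 — Type: Im(Z) = 4.718 ⇒ lagging (phase φ = 90.0°).

PF = 0 (lagging, φ = 90.0°)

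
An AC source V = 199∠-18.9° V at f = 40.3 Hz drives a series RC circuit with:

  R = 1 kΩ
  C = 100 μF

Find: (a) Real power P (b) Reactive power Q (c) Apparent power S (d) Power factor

Step 1 — Angular frequency: ω = 2π·f = 2π·40.3 = 253.2 rad/s.
Step 2 — Component impedances:
  R: Z = R = 1000 Ω
  C: Z = 1/(jωC) = -j/(ω·C) = 0 - j39.49 Ω
Step 3 — Series combination: Z_total = R + C = 1000 - j39.49 Ω = 1001∠-2.3° Ω.
Step 4 — Source phasor: V = 199∠-18.9° V = 188.3 - j64.46 V.
Step 5 — Current: I = V / Z = 0.1905 - j0.05694 A = 0.1988∠-16.6° A.
Step 6 — Complex power: S = V·I* = 39.54 - j1.562 VA.
Step 7 — Real power: P = Re(S) = 39.54 W.
Step 8 — Reactive power: Q = Im(S) = -1.562 VAR.
Step 9 — Apparent power: |S| = 39.57 VA.
Step 10 — Power factor: PF = P/|S| = 0.9992 (leading).

(a) P = 39.54 W  (b) Q = -1.562 VAR  (c) S = 39.57 VA  (d) PF = 0.9992 (leading)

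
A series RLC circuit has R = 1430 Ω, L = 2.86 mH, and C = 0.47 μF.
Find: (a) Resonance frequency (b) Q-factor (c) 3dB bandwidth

Step 1 — Resonance condition Im(Z)=0 gives ω₀ = 1/√(LC).
Step 2 — ω₀ = 1/√(0.00286·4.7e-07) = 2.728e+04 rad/s.
Step 3 — f₀ = ω₀/(2π) = 4341 Hz.
Step 4 — Series Q: Q = ω₀L/R = 2.728e+04·0.00286/1430 = 0.05455.
Step 5 — 3dB bandwidth: Δω = ω₀/Q = 5e+05 rad/s; BW = Δω/(2π) = 7.958e+04 Hz.

(a) f₀ = 4341 Hz  (b) Q = 0.05455  (c) BW = 7.958e+04 Hz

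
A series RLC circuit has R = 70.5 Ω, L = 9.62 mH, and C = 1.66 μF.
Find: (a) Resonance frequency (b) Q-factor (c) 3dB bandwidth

Step 1 — Resonance: ω₀ = 1/√(LC) = 1/√(0.00962·1.66e-06) = 7913 rad/s.
Step 2 — f₀ = ω₀/(2π) = 1259 Hz.
Step 3 — Series Q: Q = ω₀L/R = 7913·0.00962/70.5 = 1.08.
Step 4 — Bandwidth: Δω = ω₀/Q = 7328 rad/s; BW = Δω/(2π) = 1166 Hz.

(a) f₀ = 1259 Hz  (b) Q = 1.08  (c) BW = 1166 Hz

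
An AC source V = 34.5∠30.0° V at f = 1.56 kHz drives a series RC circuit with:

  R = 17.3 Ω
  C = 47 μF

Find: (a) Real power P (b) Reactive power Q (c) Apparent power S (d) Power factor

Step 1 — Angular frequency: ω = 2π·f = 2π·1560 = 9802 rad/s.
Step 2 — Component impedances:
  R: Z = R = 17.3 Ω
  C: Z = 1/(jωC) = -j/(ω·C) = 0 - j2.171 Ω
Step 3 — Series combination: Z_total = R + C = 17.3 - j2.171 Ω = 17.44∠-7.2° Ω.
Step 4 — Source phasor: V = 34.5∠30.0° V = 29.88 + j17.25 V.
Step 5 — Current: I = V / Z = 1.577 + j1.195 A = 1.979∠37.2° A.
Step 6 — Complex power: S = V·I* = 67.73 - j8.499 VA.
Step 7 — Real power: P = Re(S) = 67.73 W.
Step 8 — Reactive power: Q = Im(S) = -8.499 VAR.
Step 9 — Apparent power: |S| = 68.27 VA.
Step 10 — Power factor: PF = P/|S| = 0.9922 (leading).

(a) P = 67.73 W  (b) Q = -8.499 VAR  (c) S = 68.27 VA  (d) PF = 0.9922 (leading)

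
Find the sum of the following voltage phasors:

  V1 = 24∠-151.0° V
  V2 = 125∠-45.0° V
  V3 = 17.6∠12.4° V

Step 1 — Convert each phasor to rectangular form:
  V1 = 24·(cos(-151.0°) + j·sin(-151.0°)) = -20.99 - j11.64 V
  V2 = 125·(cos(-45.0°) + j·sin(-45.0°)) = 88.39 - j88.39 V
  V3 = 17.6·(cos(12.4°) + j·sin(12.4°)) = 17.19 + j3.779 V
Step 2 — Sum components: V_total = 84.59 - j96.24 V.
Step 3 — Convert to polar: |V_total| = 128.1 V, ∠V_total = -48.7°.

V_total = 128.1∠-48.7° V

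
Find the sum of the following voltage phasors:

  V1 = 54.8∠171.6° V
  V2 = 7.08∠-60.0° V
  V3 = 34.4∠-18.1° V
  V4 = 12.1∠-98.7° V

Step 1 — Convert each phasor to rectangular form:
  V1 = 54.8·(cos(171.6°) + j·sin(171.6°)) = -54.21 + j8.005 V
  V2 = 7.08·(cos(-60.0°) + j·sin(-60.0°)) = 3.54 - j6.131 V
  V3 = 34.4·(cos(-18.1°) + j·sin(-18.1°)) = 32.7 - j10.69 V
  V4 = 12.1·(cos(-98.7°) + j·sin(-98.7°)) = -1.83 - j11.96 V
Step 2 — Sum components: V_total = -19.8 - j20.77 V.
Step 3 — Convert to polar: |V_total| = 28.7 V, ∠V_total = -133.6°.

V_total = 28.7∠-133.6° V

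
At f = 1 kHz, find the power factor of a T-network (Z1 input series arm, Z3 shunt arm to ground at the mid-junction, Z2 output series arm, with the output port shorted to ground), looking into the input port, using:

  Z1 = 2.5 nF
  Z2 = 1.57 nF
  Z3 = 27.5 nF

Step 1 — Angular frequency: ω = 2π·f = 2π·1000 = 6283 rad/s.
Step 2 — Component impedances:
  Z1: Z = 1/(jωC) = -j/(ω·C) = 0 - j6.366e+04 Ω
  Z2: Z = 1/(jωC) = -j/(ω·C) = 0 - j1.014e+05 Ω
  Z3: Z = 1/(jωC) = -j/(ω·C) = 0 - j5787 Ω
Step 3 — With the output port shorted to ground, the output series arm Z2 runs from the junction to ground; the shunt arm Z3 also runs from the junction to ground. They appear in parallel: Z3 || Z2 = 0 - j5475 Ω.
Step 4 — Series with input arm Z1: Z_in = Z1 + (Z3 || Z2) = 0 - j6.914e+04 Ω = 6.914e+04∠-90.0° Ω.
Step 5 — Power factor: PF = cos(φ) = Re(Z)/|Z| = 0/6.914e+04 = 0.
Step 6 — Type: Im(Z) = -6.914e+04 ⇒ leading (phase φ = -90.0°).

PF = 0 (leading, φ = -90.0°)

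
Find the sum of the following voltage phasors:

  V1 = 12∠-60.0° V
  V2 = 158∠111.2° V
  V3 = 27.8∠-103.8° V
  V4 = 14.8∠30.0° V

Step 1 — Convert each phasor to rectangular form:
  V1 = 12·(cos(-60.0°) + j·sin(-60.0°)) = 6 - j10.39 V
  V2 = 158·(cos(111.2°) + j·sin(111.2°)) = -57.14 + j147.3 V
  V3 = 27.8·(cos(-103.8°) + j·sin(-103.8°)) = -6.631 - j27 V
  V4 = 14.8·(cos(30.0°) + j·sin(30.0°)) = 12.82 + j7.4 V
Step 2 — Sum components: V_total = -44.95 + j117.3 V.
Step 3 — Convert to polar: |V_total| = 125.6 V, ∠V_total = 111.0°.

V_total = 125.6∠111.0° V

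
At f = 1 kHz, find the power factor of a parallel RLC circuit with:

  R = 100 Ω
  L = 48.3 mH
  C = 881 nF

Step 1 — Angular frequency: ω = 2π·f = 2π·1000 = 6283 rad/s.
Step 2 — Component impedances:
  R: Z = R = 100 Ω
  L: Z = jωL = j·6283·0.0483 = 0 + j303.5 Ω
  C: Z = 1/(jωC) = -j/(ω·C) = 0 - j180.7 Ω
Step 3 — Parallel combination: 1/Z_total = 1/R + 1/L + 1/C; Z_total = 95.22 - j21.33 Ω = 97.58∠-12.6° Ω.
Step 4 — Power factor: PF = cos(φ) = Re(Z)/|Z| = 95.22/97.58 = 0.9758.
Step 5 — Type: Im(Z) = -21.33 ⇒ leading (phase φ = -12.6°).

PF = 0.9758 (leading, φ = -12.6°)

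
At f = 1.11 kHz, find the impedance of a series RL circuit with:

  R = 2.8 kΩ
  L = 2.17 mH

Step 1 — Angular frequency: ω = 2π·f = 2π·1110 = 6974 rad/s.
Step 2 — Component impedances:
  R: Z = R = 2800 Ω
  L: Z = jωL = j·6974·0.00217 = 0 + j15.13 Ω
Step 3 — Series combination: Z_total = R + L = 2800 + j15.13 Ω = 2800∠0.3° Ω.

Z = 2800 + j15.13 Ω = 2800∠0.3° Ω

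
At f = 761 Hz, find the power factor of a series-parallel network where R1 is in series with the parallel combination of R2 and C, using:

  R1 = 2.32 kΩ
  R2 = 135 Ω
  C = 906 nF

Step 1 — Angular frequency: ω = 2π·f = 2π·761 = 4782 rad/s.
Step 2 — Component impedances:
  R1: Z = R = 2320 Ω
  R2: Z = R = 135 Ω
  C: Z = 1/(jωC) = -j/(ω·C) = 0 - j230.8 Ω
Step 3 — Parallel branch: R2 || C = 1/(1/R2 + 1/C) = 100.6 - j58.83 Ω.
Step 4 — Series with R1: Z_total = R1 + (R2 || C) = 2421 - j58.83 Ω = 2421∠-1.4° Ω.
Step 5 — Power factor: PF = cos(φ) = Re(Z)/|Z| = 2420.6/2421.3 = 0.9997.
Step 6 — Type: Im(Z) = -58.83 ⇒ leading (phase φ = -1.4°).

PF = 0.9997 (leading, φ = -1.4°)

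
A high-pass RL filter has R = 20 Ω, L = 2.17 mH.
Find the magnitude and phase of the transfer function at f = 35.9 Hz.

Step 1 — Angular frequency: ω = 2π·35.9 = 225.6 rad/s.
Step 2 — Transfer function: H(jω) = jωL/(R + jωL).
Step 3 — Numerator jωL = j·0.4895; denominator R + jωL = 20 + j0.4895.
Step 4 — H = 0.0005986 + j0.02446.
Step 5 — Magnitude: |H| = 0.02447 (-32.2 dB); phase: φ = 88.6°.

|H| = 0.02447 (-32.2 dB), φ = 88.6°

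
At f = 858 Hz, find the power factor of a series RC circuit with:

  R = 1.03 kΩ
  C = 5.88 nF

Step 1 — Angular frequency: ω = 2π·f = 2π·858 = 5391 rad/s.
Step 2 — Component impedances:
  R: Z = R = 1030 Ω
  C: Z = 1/(jωC) = -j/(ω·C) = 0 - j3.155e+04 Ω
Step 3 — Series combination: Z_total = R + C = 1030 - j3.155e+04 Ω = 3.156e+04∠-88.1° Ω.
Step 4 — Power factor: PF = cos(φ) = Re(Z)/|Z| = 1030/31564 = 0.03263.
Step 5 — Type: Im(Z) = -3.155e+04 ⇒ leading (phase φ = -88.1°).

PF = 0.03263 (leading, φ = -88.1°)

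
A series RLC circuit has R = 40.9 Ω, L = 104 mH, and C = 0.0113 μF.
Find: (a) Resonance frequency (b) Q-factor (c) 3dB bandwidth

Step 1 — Resonance: ω₀ = 1/√(LC) = 1/√(0.104·1.13e-08) = 2.917e+04 rad/s.
Step 2 — f₀ = ω₀/(2π) = 4643 Hz.
Step 3 — Series Q: Q = ω₀L/R = 2.917e+04·0.104/40.9 = 74.17.
Step 4 — Bandwidth: Δω = ω₀/Q = 393.3 rad/s; BW = Δω/(2π) = 62.59 Hz.

(a) f₀ = 4643 Hz  (b) Q = 74.17  (c) BW = 62.59 Hz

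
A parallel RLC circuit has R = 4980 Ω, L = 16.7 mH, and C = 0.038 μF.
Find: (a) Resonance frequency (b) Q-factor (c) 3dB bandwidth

Step 1 — Resonance: ω₀ = 1/√(LC) = 1/√(0.0167·3.8e-08) = 3.97e+04 rad/s.
Step 2 — f₀ = ω₀/(2π) = 6318 Hz.
Step 3 — Parallel Q: Q = R/(ω₀L) = 4980/(3.97e+04·0.0167) = 7.512.
Step 4 — Bandwidth: Δω = ω₀/Q = 5284 rad/s; BW = Δω/(2π) = 841 Hz.

(a) f₀ = 6318 Hz  (b) Q = 7.512  (c) BW = 841 Hz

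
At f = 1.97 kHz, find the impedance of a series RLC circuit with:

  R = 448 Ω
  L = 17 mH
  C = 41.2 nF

Step 1 — Angular frequency: ω = 2π·f = 2π·1970 = 1.238e+04 rad/s.
Step 2 — Component impedances:
  R: Z = R = 448 Ω
  L: Z = jωL = j·1.238e+04·0.017 = 0 + j210.4 Ω
  C: Z = 1/(jωC) = -j/(ω·C) = 0 - j1961 Ω
Step 3 — Series combination: Z_total = R + L + C = 448 - j1750 Ω = 1807∠-75.6° Ω.

Z = 448 - j1750 Ω = 1807∠-75.6° Ω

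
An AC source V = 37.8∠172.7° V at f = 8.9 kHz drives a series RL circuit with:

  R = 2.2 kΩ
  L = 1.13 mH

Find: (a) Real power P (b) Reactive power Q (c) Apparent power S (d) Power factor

Step 1 — Angular frequency: ω = 2π·f = 2π·8900 = 5.592e+04 rad/s.
Step 2 — Component impedances:
  R: Z = R = 2200 Ω
  L: Z = jωL = j·5.592e+04·0.00113 = 0 + j63.19 Ω
Step 3 — Series combination: Z_total = R + L = 2200 + j63.19 Ω = 2201∠1.6° Ω.
Step 4 — Source phasor: V = 37.8∠172.7° V = -37.49 + j4.803 V.
Step 5 — Current: I = V / Z = -0.01697 + j0.002671 A = 0.01717∠171.1° A.
Step 6 — Complex power: S = V·I* = 0.6489 + j0.01864 VA.
Step 7 — Real power: P = Re(S) = 0.6489 W.
Step 8 — Reactive power: Q = Im(S) = 0.01864 VAR.
Step 9 — Apparent power: |S| = 0.6492 VA.
Step 10 — Power factor: PF = P/|S| = 0.9996 (lagging).

(a) P = 0.6489 W  (b) Q = 0.01864 VAR  (c) S = 0.6492 VA  (d) PF = 0.9996 (lagging)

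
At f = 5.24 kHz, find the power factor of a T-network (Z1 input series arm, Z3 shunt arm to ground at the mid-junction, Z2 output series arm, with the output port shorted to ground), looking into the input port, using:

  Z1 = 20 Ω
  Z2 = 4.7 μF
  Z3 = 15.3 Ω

Step 1 — Angular frequency: ω = 2π·f = 2π·5240 = 3.292e+04 rad/s.
Step 2 — Component impedances:
  Z1: Z = R = 20 Ω
  Z2: Z = 1/(jωC) = -j/(ω·C) = 0 - j6.462 Ω
  Z3: Z = R = 15.3 Ω
Step 3 — With the output port shorted to ground, the output series arm Z2 runs from the junction to ground; the shunt arm Z3 also runs from the junction to ground. They appear in parallel: Z3 || Z2 = 2.316 - j5.484 Ω.
Step 4 — Series with input arm Z1: Z_in = Z1 + (Z3 || Z2) = 22.32 - j5.484 Ω = 22.98∠-13.8° Ω.
Step 5 — Power factor: PF = cos(φ) = Re(Z)/|Z| = 22.316/22.98 = 0.9711.
Step 6 — Type: Im(Z) = -5.484 ⇒ leading (phase φ = -13.8°).

PF = 0.9711 (leading, φ = -13.8°)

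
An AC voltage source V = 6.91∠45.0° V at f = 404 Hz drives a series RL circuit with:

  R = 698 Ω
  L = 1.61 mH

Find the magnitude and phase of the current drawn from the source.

Step 1 — Angular frequency: ω = 2π·f = 2π·404 = 2538 rad/s.
Step 2 — Component impedances:
  R: Z = R = 698 Ω
  L: Z = jωL = j·2538·0.00161 = 0 + j4.087 Ω
Step 3 — Series combination: Z_total = R + L = 698 + j4.087 Ω = 698∠0.3° Ω.
Step 4 — Source phasor: V = 6.91∠45.0° V = 4.886 + j4.886 V.
Step 5 — Ohm's law: I = V / Z_total = (4.886 + j4.886) / (698 + j4.087) = 0.007041 + j0.006959 A.
Step 6 — Convert to polar: |I| = 0.0099 A, ∠I = 44.7°.

I = 0.0099∠44.7° A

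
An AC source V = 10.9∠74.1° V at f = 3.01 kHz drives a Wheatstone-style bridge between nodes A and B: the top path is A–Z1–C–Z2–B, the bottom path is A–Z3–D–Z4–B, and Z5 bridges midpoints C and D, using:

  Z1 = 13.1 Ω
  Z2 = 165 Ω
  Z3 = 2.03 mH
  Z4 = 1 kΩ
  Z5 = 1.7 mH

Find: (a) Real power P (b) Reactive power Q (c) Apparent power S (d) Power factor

Step 1 — Angular frequency: ω = 2π·f = 2π·3010 = 1.891e+04 rad/s.
Step 2 — Component impedances:
  Z1: Z = R = 13.1 Ω
  Z2: Z = R = 165 Ω
  Z3: Z = jωL = j·1.891e+04·0.00203 = 0 + j38.39 Ω
  Z4: Z = R = 1000 Ω
  Z5: Z = jωL = j·1.891e+04·0.0017 = 0 + j32.15 Ω
Step 3 — Bridge requires nodal analysis (the Z5 bridge couples midpoints C and D, so the two paths cannot be reduced to a simple series/parallel combination). Setting node B to ground and injecting 1 A at node A, the 3-node admittance system at A, C, D solves to V_A = Z_AB = 152.7 + j2.423 Ω = 152.7∠0.9° Ω.
Step 4 — Source phasor: V = 10.9∠74.1° V = 2.986 + j10.48 V.
Step 5 — Current: I = V / Z = 0.02064 + j0.06833 A = 0.07138∠73.2° A.
Step 6 — Complex power: S = V·I* = 0.7779 + j0.01234 VA.
Step 7 — Real power: P = Re(S) = 0.7779 W.
Step 8 — Reactive power: Q = Im(S) = 0.01234 VAR.
Step 9 — Apparent power: |S| = 0.778 VA.
Step 10 — Power factor: PF = P/|S| = 0.9999 (lagging).

(a) P = 0.7779 W  (b) Q = 0.01234 VAR  (c) S = 0.778 VA  (d) PF = 0.9999 (lagging)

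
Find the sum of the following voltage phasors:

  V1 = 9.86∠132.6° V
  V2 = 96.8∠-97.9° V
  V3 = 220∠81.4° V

Step 1 — Convert each phasor to rectangular form:
  V1 = 9.86·(cos(132.6°) + j·sin(132.6°)) = -6.674 + j7.258 V
  V2 = 96.8·(cos(-97.9°) + j·sin(-97.9°)) = -13.3 - j95.88 V
  V3 = 220·(cos(81.4°) + j·sin(81.4°)) = 32.9 + j217.5 V
Step 2 — Sum components: V_total = 12.92 + j128.9 V.
Step 3 — Convert to polar: |V_total| = 129.5 V, ∠V_total = 84.3°.

V_total = 129.5∠84.3° V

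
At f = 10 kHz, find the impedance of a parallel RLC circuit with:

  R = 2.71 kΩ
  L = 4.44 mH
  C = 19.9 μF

Step 1 — Angular frequency: ω = 2π·f = 2π·1e+04 = 6.283e+04 rad/s.
Step 2 — Component impedances:
  R: Z = R = 2710 Ω
  L: Z = jωL = j·6.283e+04·0.00444 = 0 + j279 Ω
  C: Z = 1/(jωC) = -j/(ω·C) = 0 - j0.7998 Ω
Step 3 — Parallel combination: 1/Z_total = 1/R + 1/L + 1/C; Z_total = 0.0002374 - j0.8021 Ω = 0.8021∠-90.0° Ω.

Z = 0.0002374 - j0.8021 Ω = 0.8021∠-90.0° Ω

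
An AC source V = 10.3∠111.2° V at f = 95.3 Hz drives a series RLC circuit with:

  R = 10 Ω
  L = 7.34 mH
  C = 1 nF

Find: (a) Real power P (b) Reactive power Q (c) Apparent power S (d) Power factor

Step 1 — Angular frequency: ω = 2π·f = 2π·95.3 = 598.8 rad/s.
Step 2 — Component impedances:
  R: Z = R = 10 Ω
  L: Z = jωL = j·598.8·0.00734 = 0 + j4.395 Ω
  C: Z = 1/(jωC) = -j/(ω·C) = 0 - j1.67e+06 Ω
Step 3 — Series combination: Z_total = R + L + C = 10 - j1.67e+06 Ω = 1.67e+06∠-90.0° Ω.
Step 4 — Source phasor: V = 10.3∠111.2° V = -3.725 + j9.603 V.
Step 5 — Current: I = V / Z = -5.75e-06 - j2.23e-06 A = 6.168e-06∠-158.8° A.
Step 6 — Complex power: S = V·I* = 3.804e-10 - j6.353e-05 VA.
Step 7 — Real power: P = Re(S) = 3.804e-10 W.
Step 8 — Reactive power: Q = Im(S) = -6.353e-05 VAR.
Step 9 — Apparent power: |S| = 6.353e-05 VA.
Step 10 — Power factor: PF = P/|S| = 5.988e-06 (leading).

(a) P = 3.804e-10 W  (b) Q = -6.353e-05 VAR  (c) S = 6.353e-05 VA  (d) PF = 5.988e-06 (leading)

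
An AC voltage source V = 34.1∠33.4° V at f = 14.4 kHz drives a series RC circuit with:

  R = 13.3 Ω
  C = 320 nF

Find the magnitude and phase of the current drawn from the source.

Step 1 — Angular frequency: ω = 2π·f = 2π·1.44e+04 = 9.048e+04 rad/s.
Step 2 — Component impedances:
  R: Z = R = 13.3 Ω
  C: Z = 1/(jωC) = -j/(ω·C) = 0 - j34.54 Ω
Step 3 — Series combination: Z_total = R + C = 13.3 - j34.54 Ω = 37.01∠-68.9° Ω.
Step 4 — Source phasor: V = 34.1∠33.4° V = 28.47 + j18.77 V.
Step 5 — Ohm's law: I = V / Z_total = (28.47 + j18.77) / (13.3 - j34.54) = -0.1969 + j0.9001 A.
Step 6 — Convert to polar: |I| = 0.9213 A, ∠I = 102.3°.

I = 0.9213∠102.3° A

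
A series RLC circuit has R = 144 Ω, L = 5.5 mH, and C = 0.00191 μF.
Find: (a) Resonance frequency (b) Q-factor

Step 1 — Resonance condition Im(Z)=0 gives ω₀ = 1/√(LC).
Step 2 — ω₀ = 1/√(0.0055·1.91e-09) = 3.085e+05 rad/s.
Step 3 — f₀ = ω₀/(2π) = 4.91e+04 Hz.
Step 4 — Series Q: Q = ω₀L/R = 3.085e+05·0.0055/144 = 11.78.

(a) f₀ = 4.91e+04 Hz  (b) Q = 11.78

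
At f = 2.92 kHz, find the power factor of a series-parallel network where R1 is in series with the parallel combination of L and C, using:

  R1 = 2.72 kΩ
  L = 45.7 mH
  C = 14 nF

Step 1 — Angular frequency: ω = 2π·f = 2π·2920 = 1.835e+04 rad/s.
Step 2 — Component impedances:
  R1: Z = R = 2720 Ω
  L: Z = jωL = j·1.835e+04·0.0457 = 0 + j838.5 Ω
  C: Z = 1/(jωC) = -j/(ω·C) = 0 - j3893 Ω
Step 3 — Parallel branch: L || C = 1/(1/L + 1/C) = 0 + j1069 Ω.
Step 4 — Series with R1: Z_total = R1 + (L || C) = 2720 + j1069 Ω = 2922∠21.4° Ω.
Step 5 — Power factor: PF = cos(φ) = Re(Z)/|Z| = 2720/2922.4 = 0.9307.
Step 6 — Type: Im(Z) = 1069 ⇒ lagging (phase φ = 21.4°).

PF = 0.9307 (lagging, φ = 21.4°)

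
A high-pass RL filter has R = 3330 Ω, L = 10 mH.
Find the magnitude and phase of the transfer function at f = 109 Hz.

Step 1 — Angular frequency: ω = 2π·109 = 684.9 rad/s.
Step 2 — Transfer function: H(jω) = jωL/(R + jωL).
Step 3 — Numerator jωL = j·6.849; denominator R + jωL = 3330 + j6.849.
Step 4 — H = 4.23e-06 + j0.002057.
Step 5 — Magnitude: |H| = 0.002057 (-53.7 dB); phase: φ = 89.9°.

|H| = 0.002057 (-53.7 dB), φ = 89.9°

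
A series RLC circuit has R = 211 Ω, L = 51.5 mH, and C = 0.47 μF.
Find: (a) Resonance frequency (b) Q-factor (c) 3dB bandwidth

Step 1 — Resonance condition Im(Z)=0 gives ω₀ = 1/√(LC).
Step 2 — ω₀ = 1/√(0.0515·4.7e-07) = 6428 rad/s.
Step 3 — f₀ = ω₀/(2π) = 1023 Hz.
Step 4 — Series Q: Q = ω₀L/R = 6428·0.0515/211 = 1.569.
Step 5 — 3dB bandwidth: Δω = ω₀/Q = 4097 rad/s; BW = Δω/(2π) = 652.1 Hz.

(a) f₀ = 1023 Hz  (b) Q = 1.569  (c) BW = 652.1 Hz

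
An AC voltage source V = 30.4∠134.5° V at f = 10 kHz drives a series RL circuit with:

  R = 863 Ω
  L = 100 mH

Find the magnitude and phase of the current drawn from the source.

Step 1 — Angular frequency: ω = 2π·f = 2π·1e+04 = 6.283e+04 rad/s.
Step 2 — Component impedances:
  R: Z = R = 863 Ω
  L: Z = jωL = j·6.283e+04·0.1 = 0 + j6283 Ω
Step 3 — Series combination: Z_total = R + L = 863 + j6283 Ω = 6342∠82.2° Ω.
Step 4 — Source phasor: V = 30.4∠134.5° V = -21.31 + j21.68 V.
Step 5 — Ohm's law: I = V / Z_total = (-21.31 + j21.68) / (863 + j6283) = 0.00293 + j0.003794 A.
Step 6 — Convert to polar: |I| = 0.004793 A, ∠I = 52.3°.

I = 0.004793∠52.3° A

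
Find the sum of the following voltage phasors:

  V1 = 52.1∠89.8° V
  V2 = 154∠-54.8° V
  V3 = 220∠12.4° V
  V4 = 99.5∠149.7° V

Step 1 — Convert each phasor to rectangular form:
  V1 = 52.1·(cos(89.8°) + j·sin(89.8°)) = 0.1819 + j52.1 V
  V2 = 154·(cos(-54.8°) + j·sin(-54.8°)) = 88.77 - j125.8 V
  V3 = 220·(cos(12.4°) + j·sin(12.4°)) = 214.9 + j47.24 V
  V4 = 99.5·(cos(149.7°) + j·sin(149.7°)) = -85.91 + j50.2 V
Step 2 — Sum components: V_total = 217.9 + j23.7 V.
Step 3 — Convert to polar: |V_total| = 219.2 V, ∠V_total = 6.2°.

V_total = 219.2∠6.2° V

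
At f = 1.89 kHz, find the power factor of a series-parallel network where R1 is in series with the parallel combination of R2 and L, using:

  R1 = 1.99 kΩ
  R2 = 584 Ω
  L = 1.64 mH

Step 1 — Angular frequency: ω = 2π·f = 2π·1890 = 1.188e+04 rad/s.
Step 2 — Component impedances:
  R1: Z = R = 1990 Ω
  R2: Z = R = 584 Ω
  L: Z = jωL = j·1.188e+04·0.00164 = 0 + j19.48 Ω
Step 3 — Parallel branch: R2 || L = 1/(1/R2 + 1/L) = 0.6487 + j19.45 Ω.
Step 4 — Series with R1: Z_total = R1 + (R2 || L) = 1991 + j19.45 Ω = 1991∠0.6° Ω.
Step 5 — Power factor: PF = cos(φ) = Re(Z)/|Z| = 1991/1991 = 1.
Step 6 — Type: Im(Z) = 19.45 ⇒ lagging (phase φ = 0.6°).

PF = 1 (lagging, φ = 0.6°)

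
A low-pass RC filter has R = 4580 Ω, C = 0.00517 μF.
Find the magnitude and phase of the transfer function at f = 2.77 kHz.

Step 1 — Angular frequency: ω = 2π·2770 = 1.74e+04 rad/s.
Step 2 — Transfer function: H(jω) = 1/(1 + jωRC).
Step 3 — Denominator: 1 + jωRC = 1 + j·1.74e+04·4580·5.17e-09 = 1 + j0.4121.
Step 4 — H = 0.8548 - j0.3523.
Step 5 — Magnitude: |H| = 0.9246 (-0.7 dB); phase: φ = -22.4°.

|H| = 0.9246 (-0.7 dB), φ = -22.4°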